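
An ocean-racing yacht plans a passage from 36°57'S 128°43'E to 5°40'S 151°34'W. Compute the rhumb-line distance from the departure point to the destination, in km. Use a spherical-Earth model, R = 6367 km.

8831 km

Rhumb course C = atan2(Δλ, Δψ) with Δψ = ln[tan(π/4+φ₂/2)/tan(π/4+φ₁/2)] = +0.5958, Δλ = +1.3913 → C = 66.82°
d = R·|Δφ| / |cos C| = 6367·0.54600 / 0.39367 = 8831 km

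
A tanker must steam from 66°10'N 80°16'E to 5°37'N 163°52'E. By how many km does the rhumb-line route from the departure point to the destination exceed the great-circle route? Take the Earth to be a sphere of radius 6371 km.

378 km

Great circle: cos σ = sin φ₁ sin φ₂ + cos φ₁ cos φ₂ cos Δλ,  σ = 1.4360 rad → d_gc = 9149.0 km
Rhumb line: Δψ = -1.4575, q = Δφ/Δψ = 0.7251, d_rh = R√(Δφ²+q²Δλ²) = 9526.8 km
Excess = 9526.8 − 9149.0 = 377.8 ≈ 378 km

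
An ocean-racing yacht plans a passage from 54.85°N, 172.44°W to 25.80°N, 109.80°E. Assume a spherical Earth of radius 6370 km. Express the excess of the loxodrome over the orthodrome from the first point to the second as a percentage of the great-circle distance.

3.8%

Great circle: σ = 1.0863 rad → d_gc = Rσ = 6919.8 km
Rhumb: Δφ = -0.5070, Δλ = -1.3572, Δψ = -0.6833, q = Δφ/Δψ = 0.7420 → d_rh = R√(Δφ²+q²Δλ²) = 7181.6 km
Excess = (7181.6 − 6919.8) / 6919.8 = 261.8 / 6919.8 = 3.78% ≈ 3.8%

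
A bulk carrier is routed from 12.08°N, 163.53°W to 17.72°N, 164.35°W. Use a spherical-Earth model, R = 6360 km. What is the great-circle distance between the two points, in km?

Haversine: a = sin²(Δφ/2)+cos φ₁ cos φ₂ sin²(Δλ/2) = 0.00247;  σ = 2·atan2(√a,√(1−a))
σ = 5.695° → d = Rσ = 6360·0.09940 = 632 km

632 km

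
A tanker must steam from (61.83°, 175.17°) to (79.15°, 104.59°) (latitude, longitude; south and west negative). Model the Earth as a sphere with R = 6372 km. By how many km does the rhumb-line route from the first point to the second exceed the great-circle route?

Great circle: cos σ = sin φ₁ sin φ₂ + cos φ₁ cos φ₂ cos Δλ,  σ = 0.4616 rad → d_gc = 2941.4 km
Rhumb line: Δψ = +0.9715, q = Δφ/Δψ = 0.3111, d_rh = R√(Δφ²+q²Δλ²) = 3110.5 km
Excess = 3110.5 − 2941.4 = 169.1 ≈ 169 km

169 km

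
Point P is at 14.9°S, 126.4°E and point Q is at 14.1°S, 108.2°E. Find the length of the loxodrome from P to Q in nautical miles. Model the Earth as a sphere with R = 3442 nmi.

1060 nmi

Δψ = ln[tan(π/4+φ₂/2)/tan(π/4+φ₁/2)] = +0.0144;  Δφ = +0.0140 rad,  Δλ = -0.3176 rad
q = Δφ/Δψ = 0.9681
d = R·√(Δφ² + q²Δλ²) = 3442·0.30785 = 1060 nmi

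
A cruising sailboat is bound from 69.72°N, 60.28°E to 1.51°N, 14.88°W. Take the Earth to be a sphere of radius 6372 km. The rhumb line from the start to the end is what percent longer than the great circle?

3.3%

Great circle: σ = 1.4571 rad → d_gc = Rσ = 9284.6 km
Rhumb: Δφ = -1.1905, Δλ = -1.3118, Δψ = -1.6949, q = Δφ/Δψ = 0.7024 → d_rh = R√(Δφ²+q²Δλ²) = 9592.5 km
Excess = (9592.5 − 9284.6) / 9284.6 = 307.9 / 9284.6 = 3.32% ≈ 3.3%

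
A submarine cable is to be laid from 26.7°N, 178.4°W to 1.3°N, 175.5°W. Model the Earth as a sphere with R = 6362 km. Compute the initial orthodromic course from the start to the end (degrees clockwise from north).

173.3°

θ = atan2( sin Δλ·cos φ₂ ,  cos φ₁ sin φ₂ − sin φ₁ cos φ₂ cos Δλ )
  = atan2(+0.0506, -0.4284) = 173.27°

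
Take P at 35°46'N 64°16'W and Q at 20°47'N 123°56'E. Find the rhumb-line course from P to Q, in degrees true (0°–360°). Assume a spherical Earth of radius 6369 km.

Meridional parts: M(φ₁)=+0.6692, M(φ₂)=+0.3710 → ΔM = -0.2983;  Δλ = -2.9985 rad
tan C = Δλ / ΔM = +10.0524 → C = 264.32°

264.3°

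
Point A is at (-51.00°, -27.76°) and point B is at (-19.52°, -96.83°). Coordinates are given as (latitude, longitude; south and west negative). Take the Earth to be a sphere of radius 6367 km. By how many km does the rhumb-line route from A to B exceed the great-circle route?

162 km

Great circle: cos σ = sin φ₁ sin φ₂ + cos φ₁ cos φ₂ cos Δλ,  σ = 1.0797 rad → d_gc = 6874.7 km
Rhumb line: Δψ = +0.6906, q = Δφ/Δψ = 0.7955, d_rh = R√(Δφ²+q²Δλ²) = 7037.1 km
Excess = 7037.1 − 6874.7 = 162.4 ≈ 162 km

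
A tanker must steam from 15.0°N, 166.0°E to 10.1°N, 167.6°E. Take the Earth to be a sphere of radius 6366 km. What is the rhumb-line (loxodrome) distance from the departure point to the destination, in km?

571 km

Δψ = ln[tan(π/4+φ₂/2)/tan(π/4+φ₁/2)] = -0.0876;  Δφ = -0.0855 rad,  Δλ = +0.0279 rad
q = Δφ/Δψ = 0.9758
d = R·√(Δφ² + q²Δλ²) = 6366·0.08976 = 571 km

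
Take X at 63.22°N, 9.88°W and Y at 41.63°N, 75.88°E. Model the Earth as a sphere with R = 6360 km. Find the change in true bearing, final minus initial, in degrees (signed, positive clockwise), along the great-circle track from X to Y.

At departure: θ₁ = atan2(sin Δλ cos φ₂, cos φ₁ sin φ₂ − sin φ₁ cos φ₂ cos Δλ) = 71.46°
At arrival: θ₂ = atan2(sin Δλ cos φ₁, −cos φ₂ sin φ₁ + sin φ₂ cos φ₁ cos Δλ) = 145.14°
Δθ = θ₂ − θ₁ = +73.7°

+73.7°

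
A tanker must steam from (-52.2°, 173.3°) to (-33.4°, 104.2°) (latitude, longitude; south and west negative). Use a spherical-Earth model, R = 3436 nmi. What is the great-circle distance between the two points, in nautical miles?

Haversine: a = sin²(Δφ/2)+cos φ₁ cos φ₂ sin²(Δλ/2) = 0.19125;  σ = 2·atan2(√a,√(1−a))
σ = 51.866° → d = Rσ = 3436·0.90523 = 3110 nmi

3110 nmi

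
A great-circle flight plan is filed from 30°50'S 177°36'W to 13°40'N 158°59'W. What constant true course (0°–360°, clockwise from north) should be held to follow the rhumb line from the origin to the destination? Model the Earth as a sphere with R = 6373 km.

21.9°

Meridional parts: M(φ₁)=-0.5662, M(φ₂)=+0.2408 → ΔM = +0.8070;  Δλ = +0.3249 rad
tan C = Δλ / ΔM = +0.4026 → C = 21.93°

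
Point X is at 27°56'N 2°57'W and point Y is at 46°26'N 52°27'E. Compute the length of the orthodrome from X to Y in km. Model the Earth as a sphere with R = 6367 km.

5195 km

cos σ = sin φ₁ sin φ₂ + cos φ₁ cos φ₂ cos Δλ
      = sin(27.93°)sin(46.43°) + cos(27.93°)cos(46.43°)cos(55.40°) = 0.6852
σ = 46.750° → d = Rσ = 6367·0.81594 = 5195 km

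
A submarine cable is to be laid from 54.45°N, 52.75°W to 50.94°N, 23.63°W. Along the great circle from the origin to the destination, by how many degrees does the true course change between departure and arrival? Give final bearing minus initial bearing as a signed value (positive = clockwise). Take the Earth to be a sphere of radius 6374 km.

At departure: θ₁ = atan2(sin Δλ cos φ₂, cos φ₁ sin φ₂ − sin φ₁ cos φ₂ cos Δλ) = 89.33°
At arrival: θ₂ = atan2(sin Δλ cos φ₁, −cos φ₂ sin φ₁ + sin φ₂ cos φ₁ cos Δλ) = 112.69°
Δθ = θ₂ − θ₁ = +23.4°

+23.4°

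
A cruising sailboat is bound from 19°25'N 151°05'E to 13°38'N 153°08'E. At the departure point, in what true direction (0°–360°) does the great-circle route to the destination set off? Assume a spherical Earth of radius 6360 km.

N = sin Δλ·cos φ₂ = +0.0348;  D = cos φ₁ sin φ₂ − sin φ₁ cos φ₂ cos Δλ = -0.1006
initial course = atan2(N, D) = 160.93°

160.9°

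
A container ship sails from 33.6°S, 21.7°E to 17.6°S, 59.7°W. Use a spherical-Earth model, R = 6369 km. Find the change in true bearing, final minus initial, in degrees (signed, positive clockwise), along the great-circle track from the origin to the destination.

Initial bearing θ₁ = atan2(sin Δλ cos φ₂, cos φ₁ sin φ₂ − sin φ₁ cos φ₂ cos Δλ) = 259.60°
Final bearing θ₂ = (initial bearing from the destination back to the start) + 180° = 300.74°
Δθ = θ₂ − θ₁ = +41.1°

+41.1°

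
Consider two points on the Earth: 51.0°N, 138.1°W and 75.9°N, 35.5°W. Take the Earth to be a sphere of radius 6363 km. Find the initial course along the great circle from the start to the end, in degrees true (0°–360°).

θ = atan2( sin Δλ·cos φ₂ ,  cos φ₁ sin φ₂ − sin φ₁ cos φ₂ cos Δλ )
  = atan2(+0.2377, +0.6517) = 20.04°

20.0°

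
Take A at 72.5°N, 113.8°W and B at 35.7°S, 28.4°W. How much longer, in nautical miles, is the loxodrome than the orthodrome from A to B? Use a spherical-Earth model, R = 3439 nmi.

179 nmi

Great circle: cos σ = sin φ₁ sin φ₂ + cos φ₁ cos φ₂ cos Δλ,  σ = 2.1376 rad → d_gc = 7351.2 nmi
Rhumb line: Δψ = -2.5392, q = Δφ/Δψ = 0.7437, d_rh = R√(Δφ²+q²Δλ²) = 7530.6 nmi
Excess = 7530.6 − 7351.2 = 179.4 ≈ 179 nmi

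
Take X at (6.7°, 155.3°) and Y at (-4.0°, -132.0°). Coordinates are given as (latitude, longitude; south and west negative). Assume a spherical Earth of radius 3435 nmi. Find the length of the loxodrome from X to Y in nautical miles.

4398 nmi

Rhumb course C = atan2(Δλ, Δψ) with Δψ = ln[tan(π/4+φ₂/2)/tan(π/4+φ₁/2)] = -0.1871, Δλ = +1.2689 → C = 98.39°
d = R·|Δφ| / |cos C| = 3435·0.18675 / 0.14586 = 4398 nmi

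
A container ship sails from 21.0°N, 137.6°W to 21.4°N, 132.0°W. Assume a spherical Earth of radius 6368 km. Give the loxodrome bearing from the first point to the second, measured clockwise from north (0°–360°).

85.6°

Δψ = ln[tan(π/4+φ₂/2)/tan(π/4+φ₁/2)] = +0.0075
Δλ = +0.0977 rad (taken the short way round)
course = atan2(Δλ, Δψ) = 85.62°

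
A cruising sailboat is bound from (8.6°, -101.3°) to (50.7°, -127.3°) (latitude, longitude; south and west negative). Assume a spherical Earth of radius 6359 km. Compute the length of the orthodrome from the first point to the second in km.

5246 km

Haversine: a = sin²(Δφ/2)+cos φ₁ cos φ₂ sin²(Δλ/2) = 0.16070;  σ = 2·atan2(√a,√(1−a))
σ = 47.266° → d = Rσ = 6359·0.82495 = 5246 km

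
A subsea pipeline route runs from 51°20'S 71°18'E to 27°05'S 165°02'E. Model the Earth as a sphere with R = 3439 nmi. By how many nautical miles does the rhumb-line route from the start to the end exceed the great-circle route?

Great circle: cos σ = sin φ₁ sin φ₂ + cos φ₁ cos φ₂ cos Δλ,  σ = 1.2458 rad → d_gc = 4284.5 nmi
Rhumb line: Δψ = +0.5561, q = Δφ/Δψ = 0.7612, d_rh = R√(Δφ²+q²Δλ²) = 4522.9 nmi
Excess = 4522.9 − 4284.5 = 238.4 ≈ 238 nmi

238 nmi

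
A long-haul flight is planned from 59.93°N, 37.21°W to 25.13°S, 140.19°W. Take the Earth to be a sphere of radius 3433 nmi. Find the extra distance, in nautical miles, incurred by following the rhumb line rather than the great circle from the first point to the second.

Great circle: cos σ = sin φ₁ sin φ₂ + cos φ₁ cos φ₂ cos Δλ,  σ = 2.0594 rad → d_gc = 7070.0 nmi
Rhumb line: Δψ = -1.7679, q = Δφ/Δψ = 0.8397, d_rh = R√(Δφ²+q²Δλ²) = 7267.9 nmi
Excess = 7267.9 − 7070.0 = 197.9 ≈ 198 nmi

198 nmi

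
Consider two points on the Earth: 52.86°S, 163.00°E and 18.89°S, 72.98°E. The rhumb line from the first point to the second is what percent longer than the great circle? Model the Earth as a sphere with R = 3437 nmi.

Great circle: σ = 1.3100 rad → d_gc = Rσ = 4502.3 nmi
Rhumb: Δφ = +0.5929, Δλ = -1.5711, Δψ = +0.7549, q = Δφ/Δψ = 0.7853 → d_rh = R√(Δφ²+q²Δλ²) = 4705.0 nmi
Excess = (4705.0 − 4502.3) / 4502.3 = 202.7 / 4502.3 = 4.50% ≈ 4.5%

4.5%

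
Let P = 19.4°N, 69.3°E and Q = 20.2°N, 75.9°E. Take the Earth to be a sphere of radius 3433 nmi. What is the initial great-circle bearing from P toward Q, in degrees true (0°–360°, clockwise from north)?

θ = atan2( sin Δλ·cos φ₂ ,  cos φ₁ sin φ₂ − sin φ₁ cos φ₂ cos Δλ )
  = atan2(+0.1079, +0.0160) = 81.55°

81.5°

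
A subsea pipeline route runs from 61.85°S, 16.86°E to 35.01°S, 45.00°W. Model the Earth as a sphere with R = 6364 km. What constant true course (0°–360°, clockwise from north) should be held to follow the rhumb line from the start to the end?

304.1°

Δψ = ln[tan(π/4+φ₂/2)/tan(π/4+φ₁/2)] = +0.7304
Δλ = -1.0797 rad (taken the short way round)
course = atan2(Δλ, Δψ) = 304.08°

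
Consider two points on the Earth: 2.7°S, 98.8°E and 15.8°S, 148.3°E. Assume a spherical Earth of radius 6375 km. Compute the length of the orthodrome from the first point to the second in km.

5611 km

Haversine: a = sin²(Δφ/2)+cos φ₁ cos φ₂ sin²(Δλ/2) = 0.18148;  σ = 2·atan2(√a,√(1−a))
σ = 50.428° → d = Rσ = 6375·0.88014 = 5611 km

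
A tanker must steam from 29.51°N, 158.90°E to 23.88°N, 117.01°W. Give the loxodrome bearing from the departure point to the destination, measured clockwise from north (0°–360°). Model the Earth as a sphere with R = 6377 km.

Meridional parts: M(φ₁)=+0.5395, M(φ₂)=+0.4294 → ΔM = -0.1101;  Δλ = +1.4676 rad
tan C = Δλ / ΔM = -13.3359 → C = 94.29°

94.3°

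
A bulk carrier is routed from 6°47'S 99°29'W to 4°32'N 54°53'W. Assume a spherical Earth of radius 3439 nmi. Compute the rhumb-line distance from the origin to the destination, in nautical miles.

Rhumb course C = atan2(Δλ, Δψ) with Δψ = ln[tan(π/4+φ₂/2)/tan(π/4+φ₁/2)] = +0.1979, Δλ = +0.7784 → C = 75.74°
d = R·|Δφ| / |cos C| = 3439·0.19751 / 0.24636 = 2757 nmi

2757 nmi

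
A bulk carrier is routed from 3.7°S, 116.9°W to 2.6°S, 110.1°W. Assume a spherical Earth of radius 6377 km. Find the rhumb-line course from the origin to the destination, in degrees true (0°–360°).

Meridional parts: M(φ₁)=-0.0646, M(φ₂)=-0.0454 → ΔM = +0.0192;  Δλ = +0.1187 rad
tan C = Δλ / ΔM = +6.1724 → C = 80.80°

80.8°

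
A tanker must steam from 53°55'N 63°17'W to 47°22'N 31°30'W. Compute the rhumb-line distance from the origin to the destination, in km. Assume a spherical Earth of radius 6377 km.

Rhumb course C = atan2(Δλ, Δψ) with Δψ = ln[tan(π/4+φ₂/2)/tan(π/4+φ₁/2)] = -0.1807, Δλ = +0.5547 → C = 108.04°
d = R·|Δφ| / |cos C| = 6377·0.11432 / 0.30966 = 2354 km

2354 km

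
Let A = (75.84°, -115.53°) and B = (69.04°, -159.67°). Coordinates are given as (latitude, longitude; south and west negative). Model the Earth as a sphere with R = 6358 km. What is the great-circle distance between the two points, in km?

cos σ = sin φ₁ sin φ₂ + cos φ₁ cos φ₂ cos Δλ
      = sin(75.84°)sin(69.04°) + cos(75.84°)cos(69.04°)cos(-44.14°) = 0.9683
σ = 14.475° → d = Rσ = 6358·0.25264 = 1606 km

1606 km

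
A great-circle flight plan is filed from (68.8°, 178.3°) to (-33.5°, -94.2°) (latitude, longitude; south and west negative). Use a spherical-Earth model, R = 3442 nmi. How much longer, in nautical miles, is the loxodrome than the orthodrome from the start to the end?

165 nmi

Great circle: cos σ = sin φ₁ sin φ₂ + cos φ₁ cos φ₂ cos Δλ,  σ = 2.0960 rad → d_gc = 7214.6 nmi
Rhumb line: Δψ = -2.2970, q = Δφ/Δψ = 0.7773, d_rh = R√(Δφ²+q²Δλ²) = 7379.9 nmi
Excess = 7379.9 − 7214.6 = 165.3 ≈ 165 nmi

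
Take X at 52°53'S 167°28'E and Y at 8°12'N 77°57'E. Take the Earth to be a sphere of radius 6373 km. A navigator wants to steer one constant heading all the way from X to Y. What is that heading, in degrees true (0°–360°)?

308.3°

Δψ = ln[tan(π/4+φ₂/2)/tan(π/4+φ₁/2)] = +1.2351
Δλ = -1.5624 rad (taken the short way round)
course = atan2(Δλ, Δψ) = 308.33°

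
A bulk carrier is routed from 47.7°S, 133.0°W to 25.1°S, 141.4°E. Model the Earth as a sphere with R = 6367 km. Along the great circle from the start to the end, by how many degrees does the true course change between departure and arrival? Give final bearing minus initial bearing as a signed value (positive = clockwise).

Initial bearing θ₁ = atan2(sin Δλ cos φ₂, cos φ₁ sin φ₂ − sin φ₁ cos φ₂ cos Δλ) = 255.46°
Final bearing θ₂ = (initial bearing from the destination back to the start) + 180° = 313.99°
Δθ = θ₂ − θ₁ = +58.5°

+58.5°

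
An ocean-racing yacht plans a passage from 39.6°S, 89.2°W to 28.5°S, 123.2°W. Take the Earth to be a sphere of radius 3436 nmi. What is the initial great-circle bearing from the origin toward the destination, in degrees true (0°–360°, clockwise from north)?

281.1°

θ = atan2( sin Δλ·cos φ₂ ,  cos φ₁ sin φ₂ − sin φ₁ cos φ₂ cos Δλ )
  = atan2(-0.4914, +0.0968) = 281.14°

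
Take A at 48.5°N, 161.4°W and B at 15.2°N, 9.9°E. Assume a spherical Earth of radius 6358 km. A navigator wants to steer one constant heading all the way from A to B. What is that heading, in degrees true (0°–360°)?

103.2°

Δψ = ln[tan(π/4+φ₂/2)/tan(π/4+φ₁/2)] = -0.7021
Δλ = +2.9897 rad (taken the short way round)
course = atan2(Δλ, Δψ) = 103.22°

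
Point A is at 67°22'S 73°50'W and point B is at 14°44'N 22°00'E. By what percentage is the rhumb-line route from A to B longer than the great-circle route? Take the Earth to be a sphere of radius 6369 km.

Great circle: σ = 1.8469 rad → d_gc = Rσ = 11762.6 km
Rhumb: Δφ = +1.4329, Δλ = +1.6726, Δψ = +1.8689, q = Δφ/Δψ = 0.7667 → d_rh = R√(Δφ²+q²Δλ²) = 12247.6 km
Excess = (12247.6 − 11762.6) / 11762.6 = 485.0 / 11762.6 = 4.12% ≈ 4.1%

4.1%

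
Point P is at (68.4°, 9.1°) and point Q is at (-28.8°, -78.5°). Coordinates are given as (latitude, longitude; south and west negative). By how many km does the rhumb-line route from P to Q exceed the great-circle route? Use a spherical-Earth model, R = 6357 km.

Great circle: cos σ = sin φ₁ sin φ₂ + cos φ₁ cos φ₂ cos Δλ,  σ = 2.0202 rad → d_gc = 12842.3 km
Rhumb line: Δψ = -2.1820, q = Δφ/Δψ = 0.7775, d_rh = R√(Δφ²+q²Δλ²) = 13168.3 km
Excess = 13168.3 − 12842.3 = 326.0 ≈ 326 km

326 km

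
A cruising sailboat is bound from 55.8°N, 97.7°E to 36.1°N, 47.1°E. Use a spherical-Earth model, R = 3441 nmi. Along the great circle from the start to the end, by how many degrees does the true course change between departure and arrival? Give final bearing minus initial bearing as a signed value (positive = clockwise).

-38.1°

Initial bearing θ₁ = atan2(sin Δλ cos φ₂, cos φ₁ sin φ₂ − sin φ₁ cos φ₂ cos Δλ) = 261.53°
Final bearing θ₂ = (initial bearing from the destination back to the start) + 180° = 223.48°
Δθ = θ₂ − θ₁ = -38.1°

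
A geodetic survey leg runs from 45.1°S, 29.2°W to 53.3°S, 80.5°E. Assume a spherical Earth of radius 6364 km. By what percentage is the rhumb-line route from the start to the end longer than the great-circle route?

11.0%

Great circle: σ = 1.1310 rad → d_gc = Rσ = 7197.9 km
Rhumb: Δφ = -0.1431, Δλ = +1.9146, Δψ = -0.2197, q = Δφ/Δψ = 0.6514 → d_rh = R√(Δφ²+q²Δλ²) = 7988.7 km
Excess = (7988.7 − 7197.9) / 7197.9 = 790.8 / 7197.9 = 10.99% ≈ 11.0%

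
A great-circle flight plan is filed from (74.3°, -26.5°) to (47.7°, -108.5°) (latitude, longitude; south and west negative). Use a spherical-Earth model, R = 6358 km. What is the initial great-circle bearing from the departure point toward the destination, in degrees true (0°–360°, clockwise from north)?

279.4°

N = sin Δλ·cos φ₂ = -0.6665;  D = cos φ₁ sin φ₂ − sin φ₁ cos φ₂ cos Δλ = +0.1100
initial course = atan2(N, D) = 279.37°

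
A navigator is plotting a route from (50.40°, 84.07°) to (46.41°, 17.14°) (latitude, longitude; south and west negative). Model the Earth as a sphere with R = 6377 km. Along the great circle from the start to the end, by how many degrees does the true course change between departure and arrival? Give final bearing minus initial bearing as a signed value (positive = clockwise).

At departure: θ₁ = atan2(sin Δλ cos φ₂, cos φ₁ sin φ₂ − sin φ₁ cos φ₂ cos Δλ) = 291.78°
At arrival: θ₂ = atan2(sin Δλ cos φ₁, −cos φ₂ sin φ₁ + sin φ₂ cos φ₁ cos Δλ) = 239.15°
Δθ = θ₂ − θ₁ = -52.6°

-52.6°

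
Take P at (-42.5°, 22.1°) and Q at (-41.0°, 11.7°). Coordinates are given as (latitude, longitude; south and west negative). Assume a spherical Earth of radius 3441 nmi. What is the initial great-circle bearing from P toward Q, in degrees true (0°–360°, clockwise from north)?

θ = atan2( sin Δλ·cos φ₂ ,  cos φ₁ sin φ₂ − sin φ₁ cos φ₂ cos Δλ )
  = atan2(-0.1362, +0.0178) = 277.44°

277.4°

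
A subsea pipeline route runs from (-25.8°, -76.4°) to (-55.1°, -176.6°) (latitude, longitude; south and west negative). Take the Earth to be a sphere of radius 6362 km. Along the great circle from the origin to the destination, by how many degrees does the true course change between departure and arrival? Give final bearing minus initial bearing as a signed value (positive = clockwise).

+77.5°

Initial bearing θ₁ = atan2(sin Δλ cos φ₂, cos φ₁ sin φ₂ − sin φ₁ cos φ₂ cos Δλ) = 215.74°
Final bearing θ₂ = (initial bearing from the destination back to the start) + 180° = 293.20°
Δθ = θ₂ − θ₁ = +77.5°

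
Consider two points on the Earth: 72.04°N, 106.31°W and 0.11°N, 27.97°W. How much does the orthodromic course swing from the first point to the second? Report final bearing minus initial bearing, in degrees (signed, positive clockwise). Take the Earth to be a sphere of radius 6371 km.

At departure: θ₁ = atan2(sin Δλ cos φ₂, cos φ₁ sin φ₂ − sin φ₁ cos φ₂ cos Δλ) = 101.07°
At arrival: θ₂ = atan2(sin Δλ cos φ₁, −cos φ₂ sin φ₁ + sin φ₂ cos φ₁ cos Δλ) = 162.39°
Δθ = θ₂ − θ₁ = +61.3°

+61.3°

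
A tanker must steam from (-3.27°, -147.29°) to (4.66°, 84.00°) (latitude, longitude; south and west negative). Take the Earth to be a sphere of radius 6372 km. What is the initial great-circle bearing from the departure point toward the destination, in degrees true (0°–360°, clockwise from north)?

θ = atan2( sin Δλ·cos φ₂ ,  cos φ₁ sin φ₂ − sin φ₁ cos φ₂ cos Δλ )
  = atan2(-0.7777, +0.0456) = 273.35°

273.4°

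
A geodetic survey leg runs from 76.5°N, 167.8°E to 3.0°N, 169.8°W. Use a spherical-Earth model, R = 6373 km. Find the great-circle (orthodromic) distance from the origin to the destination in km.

Haversine: a = sin²(Δφ/2)+cos φ₁ cos φ₂ sin²(Δλ/2) = 0.36679;  σ = 2·atan2(√a,√(1−a))
σ = 74.548° → d = Rσ = 6373·1.30111 = 8292 km

8292 km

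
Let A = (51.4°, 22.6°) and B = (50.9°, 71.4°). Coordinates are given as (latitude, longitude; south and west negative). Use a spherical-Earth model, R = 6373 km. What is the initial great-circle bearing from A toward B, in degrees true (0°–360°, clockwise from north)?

71.4°

N = sin Δλ·cos φ₂ = +0.4745;  D = cos φ₁ sin φ₂ − sin φ₁ cos φ₂ cos Δλ = +0.1595
initial course = atan2(N, D) = 71.42°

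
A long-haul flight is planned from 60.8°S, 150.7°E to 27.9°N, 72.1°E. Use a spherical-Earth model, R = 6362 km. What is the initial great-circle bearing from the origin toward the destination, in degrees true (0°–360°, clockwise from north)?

θ = atan2( sin Δλ·cos φ₂ ,  cos φ₁ sin φ₂ − sin φ₁ cos φ₂ cos Δλ )
  = atan2(-0.8663, +0.3808) = 293.73°

293.7°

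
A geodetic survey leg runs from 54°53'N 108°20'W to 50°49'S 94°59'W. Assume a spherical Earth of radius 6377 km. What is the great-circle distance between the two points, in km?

11830 km

cos σ = sin φ₁ sin φ₂ + cos φ₁ cos φ₂ cos Δλ
      = sin(54.88°)sin(-50.82°) + cos(54.88°)cos(-50.82°)cos(13.35°) = -0.2804
σ = 106.285° → d = Rσ = 6377·1.85503 = 11830 km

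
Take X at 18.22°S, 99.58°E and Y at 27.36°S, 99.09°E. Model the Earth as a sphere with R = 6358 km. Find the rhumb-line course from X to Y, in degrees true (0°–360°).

Δψ = ln[tan(π/4+φ₂/2)/tan(π/4+φ₁/2)] = -0.1733
Δλ = -0.0086 rad (taken the short way round)
course = atan2(Δλ, Δψ) = 182.83°

182.8°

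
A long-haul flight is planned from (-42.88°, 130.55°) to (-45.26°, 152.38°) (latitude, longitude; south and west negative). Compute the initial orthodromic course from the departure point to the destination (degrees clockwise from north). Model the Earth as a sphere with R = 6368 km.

θ = atan2( sin Δλ·cos φ₂ ,  cos φ₁ sin φ₂ − sin φ₁ cos φ₂ cos Δλ )
  = atan2(+0.2617, -0.0759) = 106.17°

106.2°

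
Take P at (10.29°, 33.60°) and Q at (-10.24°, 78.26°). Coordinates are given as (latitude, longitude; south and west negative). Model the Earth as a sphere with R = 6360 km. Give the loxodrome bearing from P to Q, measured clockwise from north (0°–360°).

Meridional parts: M(φ₁)=+0.1806, M(φ₂)=-0.1797 → ΔM = -0.3602;  Δλ = +0.7795 rad
tan C = Δλ / ΔM = -2.1637 → C = 114.81°

114.8°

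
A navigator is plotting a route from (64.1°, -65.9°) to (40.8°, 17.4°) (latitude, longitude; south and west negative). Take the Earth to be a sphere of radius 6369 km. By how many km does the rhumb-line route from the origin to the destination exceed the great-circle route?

357 km

Great circle: cos σ = sin φ₁ sin φ₂ + cos φ₁ cos φ₂ cos Δλ,  σ = 0.8939 rad → d_gc = 5693.3 km
Rhumb line: Δψ = -0.6887, q = Δφ/Δψ = 0.5905, d_rh = R√(Δφ²+q²Δλ²) = 6050.4 km
Excess = 6050.4 − 5693.3 = 357.1 ≈ 357 km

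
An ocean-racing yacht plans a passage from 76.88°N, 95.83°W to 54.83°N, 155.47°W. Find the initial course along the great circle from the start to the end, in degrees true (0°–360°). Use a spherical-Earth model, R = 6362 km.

258.8°

θ = atan2( sin Δλ·cos φ₂ ,  cos φ₁ sin φ₂ − sin φ₁ cos φ₂ cos Δλ )
  = atan2(-0.4970, -0.0980) = 258.85°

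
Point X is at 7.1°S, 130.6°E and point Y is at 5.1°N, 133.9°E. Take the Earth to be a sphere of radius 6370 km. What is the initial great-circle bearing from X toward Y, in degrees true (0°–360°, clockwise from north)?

15.2°

θ = atan2( sin Δλ·cos φ₂ ,  cos φ₁ sin φ₂ − sin φ₁ cos φ₂ cos Δλ )
  = atan2(+0.0573, +0.2111) = 15.19°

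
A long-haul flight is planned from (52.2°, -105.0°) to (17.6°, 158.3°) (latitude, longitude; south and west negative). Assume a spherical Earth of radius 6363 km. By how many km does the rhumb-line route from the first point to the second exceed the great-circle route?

458 km

Great circle: cos σ = sin φ₁ sin φ₂ + cos φ₁ cos φ₂ cos Δλ,  σ = 1.3992 rad → d_gc = 8903.1 km
Rhumb line: Δψ = -0.7597, q = Δφ/Δψ = 0.7949, d_rh = R√(Δφ²+q²Δλ²) = 9361.2 km
Excess = 9361.2 − 8903.1 = 458.1 ≈ 458 km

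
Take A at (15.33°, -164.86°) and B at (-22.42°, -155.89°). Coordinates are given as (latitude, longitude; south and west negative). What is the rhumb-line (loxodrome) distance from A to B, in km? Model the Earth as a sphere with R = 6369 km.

4308 km

Δψ = ln[tan(π/4+φ₂/2)/tan(π/4+φ₁/2)] = -0.6725;  Δφ = -0.6589 rad,  Δλ = +0.1566 rad
q = Δφ/Δψ = 0.9797
d = R·√(Δφ² + q²Δλ²) = 6369·0.67648 = 4308 km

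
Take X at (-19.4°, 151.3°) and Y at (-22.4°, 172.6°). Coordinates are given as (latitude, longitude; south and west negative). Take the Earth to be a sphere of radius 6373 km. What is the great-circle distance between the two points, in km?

2236 km

Haversine: a = sin²(Δφ/2)+cos φ₁ cos φ₂ sin²(Δλ/2) = 0.03047;  σ = 2·atan2(√a,√(1−a))
σ = 20.106° → d = Rσ = 6373·0.35091 = 2236 km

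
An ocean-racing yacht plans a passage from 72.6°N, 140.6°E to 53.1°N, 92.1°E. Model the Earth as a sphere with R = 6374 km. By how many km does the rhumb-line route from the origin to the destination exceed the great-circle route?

76 km

Great circle: cos σ = sin φ₁ sin φ₂ + cos φ₁ cos φ₂ cos Δλ,  σ = 0.4906 rad → d_gc = 3126.9 km
Rhumb line: Δψ = -0.7794, q = Δφ/Δψ = 0.4366, d_rh = R√(Δφ²+q²Δλ²) = 3202.5 km
Excess = 3202.5 − 3126.9 = 75.6 ≈ 76 km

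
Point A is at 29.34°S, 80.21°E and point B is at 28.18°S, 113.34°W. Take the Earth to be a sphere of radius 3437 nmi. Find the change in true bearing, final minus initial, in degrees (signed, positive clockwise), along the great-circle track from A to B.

Initial bearing θ₁ = atan2(sin Δλ cos φ₂, cos φ₁ sin φ₂ − sin φ₁ cos φ₂ cos Δλ) = 166.05°
Final bearing θ₂ = (initial bearing from the destination back to the start) + 180° = 13.79°
Δθ = θ₂ − θ₁ = -152.3°

-152.3°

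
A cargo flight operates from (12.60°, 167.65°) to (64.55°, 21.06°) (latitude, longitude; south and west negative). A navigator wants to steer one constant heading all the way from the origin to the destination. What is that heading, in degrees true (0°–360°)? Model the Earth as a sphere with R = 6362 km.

Meridional parts: M(φ₁)=+0.2217, M(φ₂)=+1.4880 → ΔM = +1.2663;  Δλ = -2.5585 rad
tan C = Δλ / ΔM = -2.0204 → C = 296.33°

296.3°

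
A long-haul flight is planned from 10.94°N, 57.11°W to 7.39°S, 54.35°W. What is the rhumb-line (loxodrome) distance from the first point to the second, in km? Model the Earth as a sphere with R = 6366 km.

2059 km

Δψ = ln[tan(π/4+φ₂/2)/tan(π/4+φ₁/2)] = -0.3214;  Δφ = -0.3199 rad,  Δλ = +0.0482 rad
q = Δφ/Δψ = 0.9952
d = R·√(Δφ² + q²Δλ²) = 6366·0.32349 = 2059 km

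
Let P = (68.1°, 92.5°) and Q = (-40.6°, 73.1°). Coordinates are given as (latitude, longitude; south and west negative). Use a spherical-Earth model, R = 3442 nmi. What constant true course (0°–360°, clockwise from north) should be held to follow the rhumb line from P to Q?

188.0°

Meridional parts: M(φ₁)=+1.6426, M(φ₂)=-0.7766 → ΔM = -2.4192;  Δλ = -0.3386 rad
tan C = Δλ / ΔM = +0.1400 → C = 187.97°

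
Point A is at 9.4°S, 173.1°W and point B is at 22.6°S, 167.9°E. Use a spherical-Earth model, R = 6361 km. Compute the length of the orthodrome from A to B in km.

cos σ = sin φ₁ sin φ₂ + cos φ₁ cos φ₂ cos Δλ
      = sin(-9.40°)sin(-22.60°) + cos(-9.40°)cos(-22.60°)cos(-19.00°) = 0.9240
σ = 22.488° → d = Rσ = 6361·0.39250 = 2497 km

2497 km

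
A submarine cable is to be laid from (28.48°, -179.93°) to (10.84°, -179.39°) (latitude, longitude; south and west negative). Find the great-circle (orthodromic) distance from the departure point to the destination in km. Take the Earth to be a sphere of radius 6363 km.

1960 km

Haversine: a = sin²(Δφ/2)+cos φ₁ cos φ₂ sin²(Δλ/2) = 0.02353;  σ = 2·atan2(√a,√(1−a))
σ = 17.647° → d = Rσ = 6363·0.30800 = 1960 km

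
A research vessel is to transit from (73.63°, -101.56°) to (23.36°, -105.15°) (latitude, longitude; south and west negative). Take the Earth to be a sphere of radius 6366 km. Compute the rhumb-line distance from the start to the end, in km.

5590 km

Rhumb course C = atan2(Δλ, Δψ) with Δψ = ln[tan(π/4+φ₂/2)/tan(π/4+φ₁/2)] = -1.5196, Δλ = -0.0627 → C = 182.36°
d = R·|Δφ| / |cos C| = 6366·0.87738 / 0.99915 = 5590 km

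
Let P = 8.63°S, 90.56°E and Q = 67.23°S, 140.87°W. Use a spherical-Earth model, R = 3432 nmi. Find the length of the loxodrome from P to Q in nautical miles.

6463 nmi

Δψ = ln[tan(π/4+φ₂/2)/tan(π/4+φ₁/2)] = -1.4515;  Δφ = -1.0228 rad,  Δλ = +2.2440 rad
q = Δφ/Δψ = 0.7046
d = R·√(Δφ² + q²Δλ²) = 3432·1.88315 = 6463 nmi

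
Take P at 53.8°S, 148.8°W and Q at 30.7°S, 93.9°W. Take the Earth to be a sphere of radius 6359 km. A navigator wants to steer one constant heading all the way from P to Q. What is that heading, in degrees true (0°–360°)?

59.9°

Meridional parts: M(φ₁)=-1.1183, M(φ₂)=-0.5635 → ΔM = +0.5548;  Δλ = +0.9582 rad
tan C = Δλ / ΔM = +1.7271 → C = 59.93°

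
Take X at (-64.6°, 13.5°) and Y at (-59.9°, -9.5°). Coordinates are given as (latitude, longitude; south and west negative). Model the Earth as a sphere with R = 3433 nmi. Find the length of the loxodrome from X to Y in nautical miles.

699 nmi

Δψ = ln[tan(π/4+φ₂/2)/tan(π/4+φ₁/2)] = +0.1766;  Δφ = +0.0820 rad,  Δλ = -0.4014 rad
q = Δφ/Δψ = 0.4645
d = R·√(Δφ² + q²Δλ²) = 3433·0.20372 = 699 nmi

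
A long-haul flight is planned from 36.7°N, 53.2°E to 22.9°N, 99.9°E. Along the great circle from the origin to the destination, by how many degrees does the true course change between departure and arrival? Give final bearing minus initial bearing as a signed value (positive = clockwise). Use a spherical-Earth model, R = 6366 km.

+24.4°

At departure: θ₁ = atan2(sin Δλ cos φ₂, cos φ₁ sin φ₂ − sin φ₁ cos φ₂ cos Δλ) = 95.59°
At arrival: θ₂ = atan2(sin Δλ cos φ₁, −cos φ₂ sin φ₁ + sin φ₂ cos φ₁ cos Δλ) = 119.98°
Δθ = θ₂ − θ₁ = +24.4°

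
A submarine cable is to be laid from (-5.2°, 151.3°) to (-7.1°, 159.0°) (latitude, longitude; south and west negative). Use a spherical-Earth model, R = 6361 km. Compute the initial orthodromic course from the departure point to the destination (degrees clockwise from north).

104.3°

N = sin Δλ·cos φ₂ = +0.1330;  D = cos φ₁ sin φ₂ − sin φ₁ cos φ₂ cos Δλ = -0.0340
initial course = atan2(N, D) = 104.33°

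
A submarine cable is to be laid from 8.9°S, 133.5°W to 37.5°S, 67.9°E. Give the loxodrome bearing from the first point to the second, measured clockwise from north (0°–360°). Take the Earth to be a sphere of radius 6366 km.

258.7°

Δψ = ln[tan(π/4+φ₂/2)/tan(π/4+φ₁/2)] = -0.5510
Δλ = -2.7681 rad (taken the short way round)
course = atan2(Δλ, Δψ) = 258.74°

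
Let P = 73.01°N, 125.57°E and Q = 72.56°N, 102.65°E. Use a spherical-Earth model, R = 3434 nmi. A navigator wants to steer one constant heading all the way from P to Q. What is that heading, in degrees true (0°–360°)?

Δψ = ln[tan(π/4+φ₂/2)/tan(π/4+φ₁/2)] = -0.0265
Δλ = -0.4000 rad (taken the short way round)
course = atan2(Δλ, Δψ) = 266.20°

266.2°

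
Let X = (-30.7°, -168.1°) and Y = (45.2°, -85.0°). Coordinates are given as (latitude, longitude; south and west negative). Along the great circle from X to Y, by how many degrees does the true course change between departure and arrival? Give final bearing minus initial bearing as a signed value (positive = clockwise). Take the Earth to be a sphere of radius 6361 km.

Initial bearing θ₁ = atan2(sin Δλ cos φ₂, cos φ₁ sin φ₂ − sin φ₁ cos φ₂ cos Δλ) = 46.96°
Final bearing θ₂ = (initial bearing from the destination back to the start) + 180° = 63.10°
Δθ = θ₂ − θ₁ = +16.1°

+16.1°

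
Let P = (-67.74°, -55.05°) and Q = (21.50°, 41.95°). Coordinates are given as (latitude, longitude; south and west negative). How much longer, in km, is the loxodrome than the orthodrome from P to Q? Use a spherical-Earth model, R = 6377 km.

468 km

Great circle: cos σ = sin φ₁ sin φ₂ + cos φ₁ cos φ₂ cos Δλ,  σ = 1.9629 rad → d_gc = 12517.5 km
Rhumb line: Δψ = +2.0103, q = Δφ/Δψ = 0.7748, d_rh = R√(Δφ²+q²Δλ²) = 12985.4 km
Excess = 12985.4 − 12517.5 = 467.9 ≈ 468 km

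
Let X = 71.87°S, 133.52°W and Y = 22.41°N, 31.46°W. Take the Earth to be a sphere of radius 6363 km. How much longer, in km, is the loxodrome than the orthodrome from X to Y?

Great circle: cos σ = sin φ₁ sin φ₂ + cos φ₁ cos φ₂ cos Δλ,  σ = 2.0069 rad → d_gc = 12769.90 km
Rhumb line: Δψ = +2.2369, q = Δφ/Δψ = 0.7356, d_rh = R√(Δφ²+q²Δλ²) = 13384.44 km
Excess = 13384.44 − 12769.90 = 614.54 ≈ 615 km

615 km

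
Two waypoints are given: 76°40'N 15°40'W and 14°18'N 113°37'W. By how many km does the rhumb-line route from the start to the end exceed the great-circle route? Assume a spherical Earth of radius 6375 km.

Great circle: cos σ = sin φ₁ sin φ₂ + cos φ₁ cos φ₂ cos Δλ,  σ = 1.3598 rad → d_gc = 8668.7 km
Rhumb line: Δψ = -1.8944, q = Δφ/Δψ = 0.5746, d_rh = R√(Δφ²+q²Δλ²) = 9347.1 km
Excess = 9347.1 − 8668.7 = 678.4 ≈ 678 km

678 km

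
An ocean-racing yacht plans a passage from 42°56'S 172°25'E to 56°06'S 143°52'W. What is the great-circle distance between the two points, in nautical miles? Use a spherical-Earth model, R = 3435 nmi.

1836 nmi

cos σ = sin φ₁ sin φ₂ + cos φ₁ cos φ₂ cos Δλ
      = sin(-42.93°)sin(-56.10°) + cos(-42.93°)cos(-56.10°)cos(43.72°) = 0.8605
σ = 30.627° → d = Rσ = 3435·0.53454 = 1836 nmi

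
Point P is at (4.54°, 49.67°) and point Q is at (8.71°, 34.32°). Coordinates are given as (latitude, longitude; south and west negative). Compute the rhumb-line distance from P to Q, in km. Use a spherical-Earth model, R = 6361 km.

1755 km

Δψ = ln[tan(π/4+φ₂/2)/tan(π/4+φ₁/2)] = +0.0733;  Δφ = +0.0728 rad,  Δλ = -0.2679 rad
q = Δφ/Δψ = 0.9931
d = R·√(Δφ² + q²Δλ²) = 6361·0.27583 = 1755 km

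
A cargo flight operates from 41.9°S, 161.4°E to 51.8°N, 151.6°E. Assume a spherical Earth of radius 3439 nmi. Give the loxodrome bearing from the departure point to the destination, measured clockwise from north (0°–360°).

354.8°

Δψ = ln[tan(π/4+φ₂/2)/tan(π/4+φ₁/2)] = +1.8673
Δλ = -0.1710 rad (taken the short way round)
course = atan2(Δλ, Δψ) = 354.77°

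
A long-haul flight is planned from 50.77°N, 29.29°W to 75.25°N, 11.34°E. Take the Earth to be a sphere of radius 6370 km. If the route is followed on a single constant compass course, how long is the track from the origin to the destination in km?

Rhumb course C = atan2(Δλ, Δψ) with Δψ = ln[tan(π/4+φ₂/2)/tan(π/4+φ₁/2)] = +1.0128, Δλ = +0.7091 → C = 35.00°
d = R·|Δφ| / |cos C| = 6370·0.42726 / 0.81918 = 3322 km

3322 km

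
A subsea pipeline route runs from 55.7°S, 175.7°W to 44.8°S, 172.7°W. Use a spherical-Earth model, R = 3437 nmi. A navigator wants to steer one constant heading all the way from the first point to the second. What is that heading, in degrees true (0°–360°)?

9.9°

Δψ = ln[tan(π/4+φ₂/2)/tan(π/4+φ₁/2)] = +0.2993
Δλ = +0.0524 rad (taken the short way round)
course = atan2(Δλ, Δψ) = 9.92°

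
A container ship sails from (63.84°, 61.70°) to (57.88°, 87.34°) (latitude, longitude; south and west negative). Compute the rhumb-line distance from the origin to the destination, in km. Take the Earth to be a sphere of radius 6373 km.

1535 km

Rhumb course C = atan2(Δλ, Δψ) with Δψ = ln[tan(π/4+φ₂/2)/tan(π/4+φ₁/2)] = -0.2143, Δλ = +0.4475 → C = 115.59°
d = R·|Δφ| / |cos C| = 6373·0.10402 / 0.43198 = 1535 km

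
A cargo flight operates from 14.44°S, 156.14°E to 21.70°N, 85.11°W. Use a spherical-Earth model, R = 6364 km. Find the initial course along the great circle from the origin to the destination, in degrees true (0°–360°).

73.2°

θ = atan2( sin Δλ·cos φ₂ ,  cos φ₁ sin φ₂ − sin φ₁ cos φ₂ cos Δλ )
  = atan2(+0.8146, +0.2466) = 73.16°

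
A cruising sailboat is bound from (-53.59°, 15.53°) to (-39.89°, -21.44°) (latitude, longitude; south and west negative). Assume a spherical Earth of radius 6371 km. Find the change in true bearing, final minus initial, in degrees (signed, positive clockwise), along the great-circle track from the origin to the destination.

+27.6°

Initial bearing θ₁ = atan2(sin Δλ cos φ₂, cos φ₁ sin φ₂ − sin φ₁ cos φ₂ cos Δλ) = 283.72°
Final bearing θ₂ = (initial bearing from the destination back to the start) + 180° = 311.28°
Δθ = θ₂ − θ₁ = +27.6°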